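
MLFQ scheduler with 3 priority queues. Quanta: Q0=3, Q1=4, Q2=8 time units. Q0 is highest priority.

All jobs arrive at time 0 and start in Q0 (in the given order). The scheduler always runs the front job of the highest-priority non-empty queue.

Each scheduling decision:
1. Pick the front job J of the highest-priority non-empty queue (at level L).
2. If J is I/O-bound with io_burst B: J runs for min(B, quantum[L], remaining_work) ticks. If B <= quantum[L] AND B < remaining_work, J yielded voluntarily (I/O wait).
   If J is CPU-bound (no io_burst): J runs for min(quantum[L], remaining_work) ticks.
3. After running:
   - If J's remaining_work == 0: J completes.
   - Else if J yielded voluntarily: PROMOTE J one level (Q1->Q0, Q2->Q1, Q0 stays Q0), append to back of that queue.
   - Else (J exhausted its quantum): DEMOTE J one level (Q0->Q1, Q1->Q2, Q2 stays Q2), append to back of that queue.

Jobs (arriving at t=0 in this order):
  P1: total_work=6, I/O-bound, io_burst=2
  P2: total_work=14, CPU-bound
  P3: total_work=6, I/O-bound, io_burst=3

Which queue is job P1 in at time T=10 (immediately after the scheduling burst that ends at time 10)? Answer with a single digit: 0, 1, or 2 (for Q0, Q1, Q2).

t=0-2: P1@Q0 runs 2, rem=4, I/O yield, promote→Q0. Q0=[P2,P3,P1] Q1=[] Q2=[]
t=2-5: P2@Q0 runs 3, rem=11, quantum used, demote→Q1. Q0=[P3,P1] Q1=[P2] Q2=[]
t=5-8: P3@Q0 runs 3, rem=3, I/O yield, promote→Q0. Q0=[P1,P3] Q1=[P2] Q2=[]
t=8-10: P1@Q0 runs 2, rem=2, I/O yield, promote→Q0. Q0=[P3,P1] Q1=[P2] Q2=[]
t=10-13: P3@Q0 runs 3, rem=0, completes. Q0=[P1] Q1=[P2] Q2=[]
t=13-15: P1@Q0 runs 2, rem=0, completes. Q0=[] Q1=[P2] Q2=[]
t=15-19: P2@Q1 runs 4, rem=7, quantum used, demote→Q2. Q0=[] Q1=[] Q2=[P2]
t=19-26: P2@Q2 runs 7, rem=0, completes. Q0=[] Q1=[] Q2=[]

Answer: 0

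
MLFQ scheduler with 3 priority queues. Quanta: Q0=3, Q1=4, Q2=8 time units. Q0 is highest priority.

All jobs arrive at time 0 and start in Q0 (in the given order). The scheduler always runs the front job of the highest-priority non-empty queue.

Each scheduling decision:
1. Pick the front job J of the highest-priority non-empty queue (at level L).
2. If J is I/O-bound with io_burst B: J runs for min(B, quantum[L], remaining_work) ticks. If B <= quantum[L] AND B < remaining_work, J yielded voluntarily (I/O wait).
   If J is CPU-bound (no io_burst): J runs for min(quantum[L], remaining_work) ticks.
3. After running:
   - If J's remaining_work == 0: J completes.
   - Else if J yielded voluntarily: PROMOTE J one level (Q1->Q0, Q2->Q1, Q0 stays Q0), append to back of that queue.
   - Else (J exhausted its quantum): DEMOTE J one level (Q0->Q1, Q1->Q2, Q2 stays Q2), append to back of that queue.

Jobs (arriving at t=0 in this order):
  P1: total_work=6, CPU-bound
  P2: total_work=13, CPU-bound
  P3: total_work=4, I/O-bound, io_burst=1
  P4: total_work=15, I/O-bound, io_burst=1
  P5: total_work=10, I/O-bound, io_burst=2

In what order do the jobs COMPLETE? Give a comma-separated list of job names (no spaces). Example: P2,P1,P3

t=0-3: P1@Q0 runs 3, rem=3, quantum used, demote→Q1. Q0=[P2,P3,P4,P5] Q1=[P1] Q2=[]
t=3-6: P2@Q0 runs 3, rem=10, quantum used, demote→Q1. Q0=[P3,P4,P5] Q1=[P1,P2] Q2=[]
t=6-7: P3@Q0 runs 1, rem=3, I/O yield, promote→Q0. Q0=[P4,P5,P3] Q1=[P1,P2] Q2=[]
t=7-8: P4@Q0 runs 1, rem=14, I/O yield, promote→Q0. Q0=[P5,P3,P4] Q1=[P1,P2] Q2=[]
t=8-10: P5@Q0 runs 2, rem=8, I/O yield, promote→Q0. Q0=[P3,P4,P5] Q1=[P1,P2] Q2=[]
t=10-11: P3@Q0 runs 1, rem=2, I/O yield, promote→Q0. Q0=[P4,P5,P3] Q1=[P1,P2] Q2=[]
t=11-12: P4@Q0 runs 1, rem=13, I/O yield, promote→Q0. Q0=[P5,P3,P4] Q1=[P1,P2] Q2=[]
t=12-14: P5@Q0 runs 2, rem=6, I/O yield, promote→Q0. Q0=[P3,P4,P5] Q1=[P1,P2] Q2=[]
t=14-15: P3@Q0 runs 1, rem=1, I/O yield, promote→Q0. Q0=[P4,P5,P3] Q1=[P1,P2] Q2=[]
t=15-16: P4@Q0 runs 1, rem=12, I/O yield, promote→Q0. Q0=[P5,P3,P4] Q1=[P1,P2] Q2=[]
t=16-18: P5@Q0 runs 2, rem=4, I/O yield, promote→Q0. Q0=[P3,P4,P5] Q1=[P1,P2] Q2=[]
t=18-19: P3@Q0 runs 1, rem=0, completes. Q0=[P4,P5] Q1=[P1,P2] Q2=[]
t=19-20: P4@Q0 runs 1, rem=11, I/O yield, promote→Q0. Q0=[P5,P4] Q1=[P1,P2] Q2=[]
t=20-22: P5@Q0 runs 2, rem=2, I/O yield, promote→Q0. Q0=[P4,P5] Q1=[P1,P2] Q2=[]
t=22-23: P4@Q0 runs 1, rem=10, I/O yield, promote→Q0. Q0=[P5,P4] Q1=[P1,P2] Q2=[]
t=23-25: P5@Q0 runs 2, rem=0, completes. Q0=[P4] Q1=[P1,P2] Q2=[]
t=25-26: P4@Q0 runs 1, rem=9, I/O yield, promote→Q0. Q0=[P4] Q1=[P1,P2] Q2=[]
t=26-27: P4@Q0 runs 1, rem=8, I/O yield, promote→Q0. Q0=[P4] Q1=[P1,P2] Q2=[]
t=27-28: P4@Q0 runs 1, rem=7, I/O yield, promote→Q0. Q0=[P4] Q1=[P1,P2] Q2=[]
t=28-29: P4@Q0 runs 1, rem=6, I/O yield, promote→Q0. Q0=[P4] Q1=[P1,P2] Q2=[]
t=29-30: P4@Q0 runs 1, rem=5, I/O yield, promote→Q0. Q0=[P4] Q1=[P1,P2] Q2=[]
t=30-31: P4@Q0 runs 1, rem=4, I/O yield, promote→Q0. Q0=[P4] Q1=[P1,P2] Q2=[]
t=31-32: P4@Q0 runs 1, rem=3, I/O yield, promote→Q0. Q0=[P4] Q1=[P1,P2] Q2=[]
t=32-33: P4@Q0 runs 1, rem=2, I/O yield, promote→Q0. Q0=[P4] Q1=[P1,P2] Q2=[]
t=33-34: P4@Q0 runs 1, rem=1, I/O yield, promote→Q0. Q0=[P4] Q1=[P1,P2] Q2=[]
t=34-35: P4@Q0 runs 1, rem=0, completes. Q0=[] Q1=[P1,P2] Q2=[]
t=35-38: P1@Q1 runs 3, rem=0, completes. Q0=[] Q1=[P2] Q2=[]
t=38-42: P2@Q1 runs 4, rem=6, quantum used, demote→Q2. Q0=[] Q1=[] Q2=[P2]
t=42-48: P2@Q2 runs 6, rem=0, completes. Q0=[] Q1=[] Q2=[]

Answer: P3,P5,P4,P1,P2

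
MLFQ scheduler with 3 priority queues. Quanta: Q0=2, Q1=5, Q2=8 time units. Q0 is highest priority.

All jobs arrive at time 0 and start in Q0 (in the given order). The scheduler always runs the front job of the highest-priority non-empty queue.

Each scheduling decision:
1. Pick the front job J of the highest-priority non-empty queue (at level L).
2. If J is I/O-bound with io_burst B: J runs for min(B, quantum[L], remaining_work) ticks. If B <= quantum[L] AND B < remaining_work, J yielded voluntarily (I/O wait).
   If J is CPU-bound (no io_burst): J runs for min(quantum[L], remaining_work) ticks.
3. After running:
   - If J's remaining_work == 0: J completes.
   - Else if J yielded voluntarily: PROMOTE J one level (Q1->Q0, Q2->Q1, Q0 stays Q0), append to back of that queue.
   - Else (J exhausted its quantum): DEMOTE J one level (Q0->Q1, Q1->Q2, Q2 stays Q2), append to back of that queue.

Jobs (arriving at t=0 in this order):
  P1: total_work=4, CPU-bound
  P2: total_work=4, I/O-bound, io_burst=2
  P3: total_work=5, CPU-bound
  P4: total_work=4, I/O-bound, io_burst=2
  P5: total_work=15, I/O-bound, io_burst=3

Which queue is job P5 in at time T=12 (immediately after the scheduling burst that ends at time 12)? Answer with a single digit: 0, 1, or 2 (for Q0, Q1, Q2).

t=0-2: P1@Q0 runs 2, rem=2, quantum used, demote→Q1. Q0=[P2,P3,P4,P5] Q1=[P1] Q2=[]
t=2-4: P2@Q0 runs 2, rem=2, I/O yield, promote→Q0. Q0=[P3,P4,P5,P2] Q1=[P1] Q2=[]
t=4-6: P3@Q0 runs 2, rem=3, quantum used, demote→Q1. Q0=[P4,P5,P2] Q1=[P1,P3] Q2=[]
t=6-8: P4@Q0 runs 2, rem=2, I/O yield, promote→Q0. Q0=[P5,P2,P4] Q1=[P1,P3] Q2=[]
t=8-10: P5@Q0 runs 2, rem=13, quantum used, demote→Q1. Q0=[P2,P4] Q1=[P1,P3,P5] Q2=[]
t=10-12: P2@Q0 runs 2, rem=0, completes. Q0=[P4] Q1=[P1,P3,P5] Q2=[]
t=12-14: P4@Q0 runs 2, rem=0, completes. Q0=[] Q1=[P1,P3,P5] Q2=[]
t=14-16: P1@Q1 runs 2, rem=0, completes. Q0=[] Q1=[P3,P5] Q2=[]
t=16-19: P3@Q1 runs 3, rem=0, completes. Q0=[] Q1=[P5] Q2=[]
t=19-22: P5@Q1 runs 3, rem=10, I/O yield, promote→Q0. Q0=[P5] Q1=[] Q2=[]
t=22-24: P5@Q0 runs 2, rem=8, quantum used, demote→Q1. Q0=[] Q1=[P5] Q2=[]
t=24-27: P5@Q1 runs 3, rem=5, I/O yield, promote→Q0. Q0=[P5] Q1=[] Q2=[]
t=27-29: P5@Q0 runs 2, rem=3, quantum used, demote→Q1. Q0=[] Q1=[P5] Q2=[]
t=29-32: P5@Q1 runs 3, rem=0, completes. Q0=[] Q1=[] Q2=[]

Answer: 1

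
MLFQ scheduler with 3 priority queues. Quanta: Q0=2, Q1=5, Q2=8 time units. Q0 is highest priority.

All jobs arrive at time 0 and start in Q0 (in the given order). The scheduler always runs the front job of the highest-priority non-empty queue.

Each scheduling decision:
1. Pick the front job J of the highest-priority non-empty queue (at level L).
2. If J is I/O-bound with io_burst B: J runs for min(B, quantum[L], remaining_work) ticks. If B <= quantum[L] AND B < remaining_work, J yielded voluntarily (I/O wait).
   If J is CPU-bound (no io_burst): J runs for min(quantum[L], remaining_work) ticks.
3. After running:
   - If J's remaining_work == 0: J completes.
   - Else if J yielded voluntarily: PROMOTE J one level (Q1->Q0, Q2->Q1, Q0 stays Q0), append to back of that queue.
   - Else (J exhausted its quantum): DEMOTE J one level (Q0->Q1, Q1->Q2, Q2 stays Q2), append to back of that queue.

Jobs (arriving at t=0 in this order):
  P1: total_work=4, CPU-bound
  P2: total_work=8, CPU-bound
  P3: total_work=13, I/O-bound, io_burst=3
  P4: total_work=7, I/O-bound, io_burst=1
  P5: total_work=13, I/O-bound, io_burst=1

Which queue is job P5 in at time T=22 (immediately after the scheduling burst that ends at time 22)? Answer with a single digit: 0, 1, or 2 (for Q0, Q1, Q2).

Answer: 0

Derivation:
t=0-2: P1@Q0 runs 2, rem=2, quantum used, demote→Q1. Q0=[P2,P3,P4,P5] Q1=[P1] Q2=[]
t=2-4: P2@Q0 runs 2, rem=6, quantum used, demote→Q1. Q0=[P3,P4,P5] Q1=[P1,P2] Q2=[]
t=4-6: P3@Q0 runs 2, rem=11, quantum used, demote→Q1. Q0=[P4,P5] Q1=[P1,P2,P3] Q2=[]
t=6-7: P4@Q0 runs 1, rem=6, I/O yield, promote→Q0. Q0=[P5,P4] Q1=[P1,P2,P3] Q2=[]
t=7-8: P5@Q0 runs 1, rem=12, I/O yield, promote→Q0. Q0=[P4,P5] Q1=[P1,P2,P3] Q2=[]
t=8-9: P4@Q0 runs 1, rem=5, I/O yield, promote→Q0. Q0=[P5,P4] Q1=[P1,P2,P3] Q2=[]
t=9-10: P5@Q0 runs 1, rem=11, I/O yield, promote→Q0. Q0=[P4,P5] Q1=[P1,P2,P3] Q2=[]
t=10-11: P4@Q0 runs 1, rem=4, I/O yield, promote→Q0. Q0=[P5,P4] Q1=[P1,P2,P3] Q2=[]
t=11-12: P5@Q0 runs 1, rem=10, I/O yield, promote→Q0. Q0=[P4,P5] Q1=[P1,P2,P3] Q2=[]
t=12-13: P4@Q0 runs 1, rem=3, I/O yield, promote→Q0. Q0=[P5,P4] Q1=[P1,P2,P3] Q2=[]
t=13-14: P5@Q0 runs 1, rem=9, I/O yield, promote→Q0. Q0=[P4,P5] Q1=[P1,P2,P3] Q2=[]
t=14-15: P4@Q0 runs 1, rem=2, I/O yield, promote→Q0. Q0=[P5,P4] Q1=[P1,P2,P3] Q2=[]
t=15-16: P5@Q0 runs 1, rem=8, I/O yield, promote→Q0. Q0=[P4,P5] Q1=[P1,P2,P3] Q2=[]
t=16-17: P4@Q0 runs 1, rem=1, I/O yield, promote→Q0. Q0=[P5,P4] Q1=[P1,P2,P3] Q2=[]
t=17-18: P5@Q0 runs 1, rem=7, I/O yield, promote→Q0. Q0=[P4,P5] Q1=[P1,P2,P3] Q2=[]
t=18-19: P4@Q0 runs 1, rem=0, completes. Q0=[P5] Q1=[P1,P2,P3] Q2=[]
t=19-20: P5@Q0 runs 1, rem=6, I/O yield, promote→Q0. Q0=[P5] Q1=[P1,P2,P3] Q2=[]
t=20-21: P5@Q0 runs 1, rem=5, I/O yield, promote→Q0. Q0=[P5] Q1=[P1,P2,P3] Q2=[]
t=21-22: P5@Q0 runs 1, rem=4, I/O yield, promote→Q0. Q0=[P5] Q1=[P1,P2,P3] Q2=[]
t=22-23: P5@Q0 runs 1, rem=3, I/O yield, promote→Q0. Q0=[P5] Q1=[P1,P2,P3] Q2=[]
t=23-24: P5@Q0 runs 1, rem=2, I/O yield, promote→Q0. Q0=[P5] Q1=[P1,P2,P3] Q2=[]
t=24-25: P5@Q0 runs 1, rem=1, I/O yield, promote→Q0. Q0=[P5] Q1=[P1,P2,P3] Q2=[]
t=25-26: P5@Q0 runs 1, rem=0, completes. Q0=[] Q1=[P1,P2,P3] Q2=[]
t=26-28: P1@Q1 runs 2, rem=0, completes. Q0=[] Q1=[P2,P3] Q2=[]
t=28-33: P2@Q1 runs 5, rem=1, quantum used, demote→Q2. Q0=[] Q1=[P3] Q2=[P2]
t=33-36: P3@Q1 runs 3, rem=8, I/O yield, promote→Q0. Q0=[P3] Q1=[] Q2=[P2]
t=36-38: P3@Q0 runs 2, rem=6, quantum used, demote→Q1. Q0=[] Q1=[P3] Q2=[P2]
t=38-41: P3@Q1 runs 3, rem=3, I/O yield, promote→Q0. Q0=[P3] Q1=[] Q2=[P2]
t=41-43: P3@Q0 runs 2, rem=1, quantum used, demote→Q1. Q0=[] Q1=[P3] Q2=[P2]
t=43-44: P3@Q1 runs 1, rem=0, completes. Q0=[] Q1=[] Q2=[P2]
t=44-45: P2@Q2 runs 1, rem=0, completes. Q0=[] Q1=[] Q2=[]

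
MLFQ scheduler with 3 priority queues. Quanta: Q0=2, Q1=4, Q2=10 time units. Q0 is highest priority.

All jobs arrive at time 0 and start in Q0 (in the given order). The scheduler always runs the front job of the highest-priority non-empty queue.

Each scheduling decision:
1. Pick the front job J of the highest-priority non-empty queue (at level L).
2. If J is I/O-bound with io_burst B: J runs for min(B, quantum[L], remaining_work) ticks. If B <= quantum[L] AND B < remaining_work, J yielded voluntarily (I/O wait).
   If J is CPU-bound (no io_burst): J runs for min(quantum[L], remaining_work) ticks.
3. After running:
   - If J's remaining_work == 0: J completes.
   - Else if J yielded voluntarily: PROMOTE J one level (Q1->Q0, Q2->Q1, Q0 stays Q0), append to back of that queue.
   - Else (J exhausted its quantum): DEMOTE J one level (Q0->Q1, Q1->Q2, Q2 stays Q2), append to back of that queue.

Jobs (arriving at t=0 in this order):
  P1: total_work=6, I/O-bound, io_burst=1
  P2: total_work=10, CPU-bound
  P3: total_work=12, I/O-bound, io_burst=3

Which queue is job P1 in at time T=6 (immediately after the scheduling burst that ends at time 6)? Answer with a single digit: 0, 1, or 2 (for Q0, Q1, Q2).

Answer: 0

Derivation:
t=0-1: P1@Q0 runs 1, rem=5, I/O yield, promote→Q0. Q0=[P2,P3,P1] Q1=[] Q2=[]
t=1-3: P2@Q0 runs 2, rem=8, quantum used, demote→Q1. Q0=[P3,P1] Q1=[P2] Q2=[]
t=3-5: P3@Q0 runs 2, rem=10, quantum used, demote→Q1. Q0=[P1] Q1=[P2,P3] Q2=[]
t=5-6: P1@Q0 runs 1, rem=4, I/O yield, promote→Q0. Q0=[P1] Q1=[P2,P3] Q2=[]
t=6-7: P1@Q0 runs 1, rem=3, I/O yield, promote→Q0. Q0=[P1] Q1=[P2,P3] Q2=[]
t=7-8: P1@Q0 runs 1, rem=2, I/O yield, promote→Q0. Q0=[P1] Q1=[P2,P3] Q2=[]
t=8-9: P1@Q0 runs 1, rem=1, I/O yield, promote→Q0. Q0=[P1] Q1=[P2,P3] Q2=[]
t=9-10: P1@Q0 runs 1, rem=0, completes. Q0=[] Q1=[P2,P3] Q2=[]
t=10-14: P2@Q1 runs 4, rem=4, quantum used, demote→Q2. Q0=[] Q1=[P3] Q2=[P2]
t=14-17: P3@Q1 runs 3, rem=7, I/O yield, promote→Q0. Q0=[P3] Q1=[] Q2=[P2]
t=17-19: P3@Q0 runs 2, rem=5, quantum used, demote→Q1. Q0=[] Q1=[P3] Q2=[P2]
t=19-22: P3@Q1 runs 3, rem=2, I/O yield, promote→Q0. Q0=[P3] Q1=[] Q2=[P2]
t=22-24: P3@Q0 runs 2, rem=0, completes. Q0=[] Q1=[] Q2=[P2]
t=24-28: P2@Q2 runs 4, rem=0, completes. Q0=[] Q1=[] Q2=[]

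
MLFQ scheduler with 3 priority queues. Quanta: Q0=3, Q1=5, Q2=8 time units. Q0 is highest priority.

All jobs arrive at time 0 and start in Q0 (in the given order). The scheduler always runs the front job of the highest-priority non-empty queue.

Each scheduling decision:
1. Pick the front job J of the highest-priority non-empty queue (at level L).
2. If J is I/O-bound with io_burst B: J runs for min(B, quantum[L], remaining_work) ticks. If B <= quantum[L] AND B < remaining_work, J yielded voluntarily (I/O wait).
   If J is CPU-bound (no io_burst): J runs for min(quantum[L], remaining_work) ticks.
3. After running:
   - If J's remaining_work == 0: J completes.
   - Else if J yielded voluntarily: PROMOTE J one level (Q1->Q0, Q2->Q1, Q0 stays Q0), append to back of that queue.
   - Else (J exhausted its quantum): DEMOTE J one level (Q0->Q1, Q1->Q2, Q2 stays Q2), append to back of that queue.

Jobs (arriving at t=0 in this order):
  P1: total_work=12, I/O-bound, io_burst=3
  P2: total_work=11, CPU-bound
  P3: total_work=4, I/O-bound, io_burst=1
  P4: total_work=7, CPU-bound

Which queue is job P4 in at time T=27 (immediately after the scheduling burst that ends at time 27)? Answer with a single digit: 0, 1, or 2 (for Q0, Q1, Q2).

t=0-3: P1@Q0 runs 3, rem=9, I/O yield, promote→Q0. Q0=[P2,P3,P4,P1] Q1=[] Q2=[]
t=3-6: P2@Q0 runs 3, rem=8, quantum used, demote→Q1. Q0=[P3,P4,P1] Q1=[P2] Q2=[]
t=6-7: P3@Q0 runs 1, rem=3, I/O yield, promote→Q0. Q0=[P4,P1,P3] Q1=[P2] Q2=[]
t=7-10: P4@Q0 runs 3, rem=4, quantum used, demote→Q1. Q0=[P1,P3] Q1=[P2,P4] Q2=[]
t=10-13: P1@Q0 runs 3, rem=6, I/O yield, promote→Q0. Q0=[P3,P1] Q1=[P2,P4] Q2=[]
t=13-14: P3@Q0 runs 1, rem=2, I/O yield, promote→Q0. Q0=[P1,P3] Q1=[P2,P4] Q2=[]
t=14-17: P1@Q0 runs 3, rem=3, I/O yield, promote→Q0. Q0=[P3,P1] Q1=[P2,P4] Q2=[]
t=17-18: P3@Q0 runs 1, rem=1, I/O yield, promote→Q0. Q0=[P1,P3] Q1=[P2,P4] Q2=[]
t=18-21: P1@Q0 runs 3, rem=0, completes. Q0=[P3] Q1=[P2,P4] Q2=[]
t=21-22: P3@Q0 runs 1, rem=0, completes. Q0=[] Q1=[P2,P4] Q2=[]
t=22-27: P2@Q1 runs 5, rem=3, quantum used, demote→Q2. Q0=[] Q1=[P4] Q2=[P2]
t=27-31: P4@Q1 runs 4, rem=0, completes. Q0=[] Q1=[] Q2=[P2]
t=31-34: P2@Q2 runs 3, rem=0, completes. Q0=[] Q1=[] Q2=[]

Answer: 1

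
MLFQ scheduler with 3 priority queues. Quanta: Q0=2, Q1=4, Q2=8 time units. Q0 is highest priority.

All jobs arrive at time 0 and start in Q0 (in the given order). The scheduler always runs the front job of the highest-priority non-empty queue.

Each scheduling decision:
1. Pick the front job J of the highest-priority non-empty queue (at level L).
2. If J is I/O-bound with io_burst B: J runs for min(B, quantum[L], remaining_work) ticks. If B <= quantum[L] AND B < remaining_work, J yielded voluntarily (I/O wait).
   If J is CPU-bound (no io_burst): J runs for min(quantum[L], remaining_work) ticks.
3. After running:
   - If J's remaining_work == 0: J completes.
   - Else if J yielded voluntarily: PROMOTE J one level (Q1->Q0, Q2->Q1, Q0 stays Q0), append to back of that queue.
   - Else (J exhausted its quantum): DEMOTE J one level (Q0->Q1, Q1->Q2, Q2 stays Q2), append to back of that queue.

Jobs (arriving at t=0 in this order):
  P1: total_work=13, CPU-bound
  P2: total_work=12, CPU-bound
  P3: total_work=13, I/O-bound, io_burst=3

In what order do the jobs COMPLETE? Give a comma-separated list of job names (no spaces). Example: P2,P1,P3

t=0-2: P1@Q0 runs 2, rem=11, quantum used, demote→Q1. Q0=[P2,P3] Q1=[P1] Q2=[]
t=2-4: P2@Q0 runs 2, rem=10, quantum used, demote→Q1. Q0=[P3] Q1=[P1,P2] Q2=[]
t=4-6: P3@Q0 runs 2, rem=11, quantum used, demote→Q1. Q0=[] Q1=[P1,P2,P3] Q2=[]
t=6-10: P1@Q1 runs 4, rem=7, quantum used, demote→Q2. Q0=[] Q1=[P2,P3] Q2=[P1]
t=10-14: P2@Q1 runs 4, rem=6, quantum used, demote→Q2. Q0=[] Q1=[P3] Q2=[P1,P2]
t=14-17: P3@Q1 runs 3, rem=8, I/O yield, promote→Q0. Q0=[P3] Q1=[] Q2=[P1,P2]
t=17-19: P3@Q0 runs 2, rem=6, quantum used, demote→Q1. Q0=[] Q1=[P3] Q2=[P1,P2]
t=19-22: P3@Q1 runs 3, rem=3, I/O yield, promote→Q0. Q0=[P3] Q1=[] Q2=[P1,P2]
t=22-24: P3@Q0 runs 2, rem=1, quantum used, demote→Q1. Q0=[] Q1=[P3] Q2=[P1,P2]
t=24-25: P3@Q1 runs 1, rem=0, completes. Q0=[] Q1=[] Q2=[P1,P2]
t=25-32: P1@Q2 runs 7, rem=0, completes. Q0=[] Q1=[] Q2=[P2]
t=32-38: P2@Q2 runs 6, rem=0, completes. Q0=[] Q1=[] Q2=[]

Answer: P3,P1,P2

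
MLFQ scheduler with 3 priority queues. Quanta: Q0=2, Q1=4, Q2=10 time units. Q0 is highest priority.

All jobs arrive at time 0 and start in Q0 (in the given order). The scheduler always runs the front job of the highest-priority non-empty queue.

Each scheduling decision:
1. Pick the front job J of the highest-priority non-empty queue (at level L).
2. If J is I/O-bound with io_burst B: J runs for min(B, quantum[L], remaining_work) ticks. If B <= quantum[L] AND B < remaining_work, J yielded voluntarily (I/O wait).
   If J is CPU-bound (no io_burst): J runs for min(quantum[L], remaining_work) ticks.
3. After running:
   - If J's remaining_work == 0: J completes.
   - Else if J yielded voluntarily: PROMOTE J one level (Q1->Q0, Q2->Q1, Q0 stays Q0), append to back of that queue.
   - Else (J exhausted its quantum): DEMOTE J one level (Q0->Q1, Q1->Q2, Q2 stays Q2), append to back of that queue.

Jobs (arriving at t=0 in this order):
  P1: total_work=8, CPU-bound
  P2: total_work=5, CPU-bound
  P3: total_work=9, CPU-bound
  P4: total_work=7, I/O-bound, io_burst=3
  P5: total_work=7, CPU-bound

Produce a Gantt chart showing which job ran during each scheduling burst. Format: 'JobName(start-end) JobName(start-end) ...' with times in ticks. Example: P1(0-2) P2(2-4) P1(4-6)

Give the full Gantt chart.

Answer: P1(0-2) P2(2-4) P3(4-6) P4(6-8) P5(8-10) P1(10-14) P2(14-17) P3(17-21) P4(21-24) P4(24-26) P5(26-30) P1(30-32) P3(32-35) P5(35-36)

Derivation:
t=0-2: P1@Q0 runs 2, rem=6, quantum used, demote→Q1. Q0=[P2,P3,P4,P5] Q1=[P1] Q2=[]
t=2-4: P2@Q0 runs 2, rem=3, quantum used, demote→Q1. Q0=[P3,P4,P5] Q1=[P1,P2] Q2=[]
t=4-6: P3@Q0 runs 2, rem=7, quantum used, demote→Q1. Q0=[P4,P5] Q1=[P1,P2,P3] Q2=[]
t=6-8: P4@Q0 runs 2, rem=5, quantum used, demote→Q1. Q0=[P5] Q1=[P1,P2,P3,P4] Q2=[]
t=8-10: P5@Q0 runs 2, rem=5, quantum used, demote→Q1. Q0=[] Q1=[P1,P2,P3,P4,P5] Q2=[]
t=10-14: P1@Q1 runs 4, rem=2, quantum used, demote→Q2. Q0=[] Q1=[P2,P3,P4,P5] Q2=[P1]
t=14-17: P2@Q1 runs 3, rem=0, completes. Q0=[] Q1=[P3,P4,P5] Q2=[P1]
t=17-21: P3@Q1 runs 4, rem=3, quantum used, demote→Q2. Q0=[] Q1=[P4,P5] Q2=[P1,P3]
t=21-24: P4@Q1 runs 3, rem=2, I/O yield, promote→Q0. Q0=[P4] Q1=[P5] Q2=[P1,P3]
t=24-26: P4@Q0 runs 2, rem=0, completes. Q0=[] Q1=[P5] Q2=[P1,P3]
t=26-30: P5@Q1 runs 4, rem=1, quantum used, demote→Q2. Q0=[] Q1=[] Q2=[P1,P3,P5]
t=30-32: P1@Q2 runs 2, rem=0, completes. Q0=[] Q1=[] Q2=[P3,P5]
t=32-35: P3@Q2 runs 3, rem=0, completes. Q0=[] Q1=[] Q2=[P5]
t=35-36: P5@Q2 runs 1, rem=0, completes. Q0=[] Q1=[] Q2=[]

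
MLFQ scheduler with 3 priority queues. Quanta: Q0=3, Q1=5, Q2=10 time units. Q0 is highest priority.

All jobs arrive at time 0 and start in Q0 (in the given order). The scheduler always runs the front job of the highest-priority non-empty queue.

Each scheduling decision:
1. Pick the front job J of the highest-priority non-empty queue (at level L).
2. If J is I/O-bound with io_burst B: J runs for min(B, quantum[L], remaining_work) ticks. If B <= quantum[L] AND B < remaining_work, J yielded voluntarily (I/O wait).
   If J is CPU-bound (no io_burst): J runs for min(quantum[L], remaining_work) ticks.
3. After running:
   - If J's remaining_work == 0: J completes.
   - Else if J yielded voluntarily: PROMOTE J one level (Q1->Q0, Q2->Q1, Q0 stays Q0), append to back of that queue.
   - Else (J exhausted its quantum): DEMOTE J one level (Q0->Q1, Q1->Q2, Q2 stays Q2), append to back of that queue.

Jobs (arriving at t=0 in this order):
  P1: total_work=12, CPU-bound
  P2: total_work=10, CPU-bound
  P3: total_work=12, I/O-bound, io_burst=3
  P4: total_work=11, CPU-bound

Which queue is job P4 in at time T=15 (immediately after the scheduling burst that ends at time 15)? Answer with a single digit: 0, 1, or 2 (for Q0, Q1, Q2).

Answer: 1

Derivation:
t=0-3: P1@Q0 runs 3, rem=9, quantum used, demote→Q1. Q0=[P2,P3,P4] Q1=[P1] Q2=[]
t=3-6: P2@Q0 runs 3, rem=7, quantum used, demote→Q1. Q0=[P3,P4] Q1=[P1,P2] Q2=[]
t=6-9: P3@Q0 runs 3, rem=9, I/O yield, promote→Q0. Q0=[P4,P3] Q1=[P1,P2] Q2=[]
t=9-12: P4@Q0 runs 3, rem=8, quantum used, demote→Q1. Q0=[P3] Q1=[P1,P2,P4] Q2=[]
t=12-15: P3@Q0 runs 3, rem=6, I/O yield, promote→Q0. Q0=[P3] Q1=[P1,P2,P4] Q2=[]
t=15-18: P3@Q0 runs 3, rem=3, I/O yield, promote→Q0. Q0=[P3] Q1=[P1,P2,P4] Q2=[]
t=18-21: P3@Q0 runs 3, rem=0, completes. Q0=[] Q1=[P1,P2,P4] Q2=[]
t=21-26: P1@Q1 runs 5, rem=4, quantum used, demote→Q2. Q0=[] Q1=[P2,P4] Q2=[P1]
t=26-31: P2@Q1 runs 5, rem=2, quantum used, demote→Q2. Q0=[] Q1=[P4] Q2=[P1,P2]
t=31-36: P4@Q1 runs 5, rem=3, quantum used, demote→Q2. Q0=[] Q1=[] Q2=[P1,P2,P4]
t=36-40: P1@Q2 runs 4, rem=0, completes. Q0=[] Q1=[] Q2=[P2,P4]
t=40-42: P2@Q2 runs 2, rem=0, completes. Q0=[] Q1=[] Q2=[P4]
t=42-45: P4@Q2 runs 3, rem=0, completes. Q0=[] Q1=[] Q2=[]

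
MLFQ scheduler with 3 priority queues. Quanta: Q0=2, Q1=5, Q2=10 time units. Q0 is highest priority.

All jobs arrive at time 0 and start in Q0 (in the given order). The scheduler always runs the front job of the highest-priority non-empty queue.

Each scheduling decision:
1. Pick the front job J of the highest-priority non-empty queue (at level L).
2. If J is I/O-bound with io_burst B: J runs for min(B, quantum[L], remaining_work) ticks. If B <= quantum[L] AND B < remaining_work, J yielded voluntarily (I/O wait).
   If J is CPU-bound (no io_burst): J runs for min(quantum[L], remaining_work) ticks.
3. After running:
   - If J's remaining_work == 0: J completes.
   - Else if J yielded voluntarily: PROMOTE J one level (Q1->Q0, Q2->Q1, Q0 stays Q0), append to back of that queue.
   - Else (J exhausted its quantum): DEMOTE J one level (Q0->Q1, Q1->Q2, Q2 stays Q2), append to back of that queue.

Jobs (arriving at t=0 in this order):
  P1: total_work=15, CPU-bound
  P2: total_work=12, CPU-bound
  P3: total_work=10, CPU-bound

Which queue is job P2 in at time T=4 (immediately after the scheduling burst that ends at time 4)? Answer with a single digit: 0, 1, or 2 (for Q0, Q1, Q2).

Answer: 1

Derivation:
t=0-2: P1@Q0 runs 2, rem=13, quantum used, demote→Q1. Q0=[P2,P3] Q1=[P1] Q2=[]
t=2-4: P2@Q0 runs 2, rem=10, quantum used, demote→Q1. Q0=[P3] Q1=[P1,P2] Q2=[]
t=4-6: P3@Q0 runs 2, rem=8, quantum used, demote→Q1. Q0=[] Q1=[P1,P2,P3] Q2=[]
t=6-11: P1@Q1 runs 5, rem=8, quantum used, demote→Q2. Q0=[] Q1=[P2,P3] Q2=[P1]
t=11-16: P2@Q1 runs 5, rem=5, quantum used, demote→Q2. Q0=[] Q1=[P3] Q2=[P1,P2]
t=16-21: P3@Q1 runs 5, rem=3, quantum used, demote→Q2. Q0=[] Q1=[] Q2=[P1,P2,P3]
t=21-29: P1@Q2 runs 8, rem=0, completes. Q0=[] Q1=[] Q2=[P2,P3]
t=29-34: P2@Q2 runs 5, rem=0, completes. Q0=[] Q1=[] Q2=[P3]
t=34-37: P3@Q2 runs 3, rem=0, completes. Q0=[] Q1=[] Q2=[]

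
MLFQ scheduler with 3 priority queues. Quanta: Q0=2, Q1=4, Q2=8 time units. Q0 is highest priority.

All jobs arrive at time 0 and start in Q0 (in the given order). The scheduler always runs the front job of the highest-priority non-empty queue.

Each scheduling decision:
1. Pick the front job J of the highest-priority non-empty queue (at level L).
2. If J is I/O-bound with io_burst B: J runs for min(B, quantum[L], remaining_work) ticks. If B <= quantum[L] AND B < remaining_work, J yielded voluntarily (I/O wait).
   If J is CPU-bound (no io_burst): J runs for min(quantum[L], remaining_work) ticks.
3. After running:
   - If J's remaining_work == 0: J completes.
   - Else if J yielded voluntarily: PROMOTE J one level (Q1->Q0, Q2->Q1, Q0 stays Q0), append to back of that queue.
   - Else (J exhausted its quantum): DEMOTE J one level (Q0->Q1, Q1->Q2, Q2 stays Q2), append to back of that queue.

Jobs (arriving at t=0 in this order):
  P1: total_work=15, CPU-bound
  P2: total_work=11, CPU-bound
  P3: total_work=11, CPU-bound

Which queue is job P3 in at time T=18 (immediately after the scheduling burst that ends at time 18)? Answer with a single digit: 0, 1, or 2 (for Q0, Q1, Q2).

Answer: 2

Derivation:
t=0-2: P1@Q0 runs 2, rem=13, quantum used, demote→Q1. Q0=[P2,P3] Q1=[P1] Q2=[]
t=2-4: P2@Q0 runs 2, rem=9, quantum used, demote→Q1. Q0=[P3] Q1=[P1,P2] Q2=[]
t=4-6: P3@Q0 runs 2, rem=9, quantum used, demote→Q1. Q0=[] Q1=[P1,P2,P3] Q2=[]
t=6-10: P1@Q1 runs 4, rem=9, quantum used, demote→Q2. Q0=[] Q1=[P2,P3] Q2=[P1]
t=10-14: P2@Q1 runs 4, rem=5, quantum used, demote→Q2. Q0=[] Q1=[P3] Q2=[P1,P2]
t=14-18: P3@Q1 runs 4, rem=5, quantum used, demote→Q2. Q0=[] Q1=[] Q2=[P1,P2,P3]
t=18-26: P1@Q2 runs 8, rem=1, quantum used, demote→Q2. Q0=[] Q1=[] Q2=[P2,P3,P1]
t=26-31: P2@Q2 runs 5, rem=0, completes. Q0=[] Q1=[] Q2=[P3,P1]
t=31-36: P3@Q2 runs 5, rem=0, completes. Q0=[] Q1=[] Q2=[P1]
t=36-37: P1@Q2 runs 1, rem=0, completes. Q0=[] Q1=[] Q2=[]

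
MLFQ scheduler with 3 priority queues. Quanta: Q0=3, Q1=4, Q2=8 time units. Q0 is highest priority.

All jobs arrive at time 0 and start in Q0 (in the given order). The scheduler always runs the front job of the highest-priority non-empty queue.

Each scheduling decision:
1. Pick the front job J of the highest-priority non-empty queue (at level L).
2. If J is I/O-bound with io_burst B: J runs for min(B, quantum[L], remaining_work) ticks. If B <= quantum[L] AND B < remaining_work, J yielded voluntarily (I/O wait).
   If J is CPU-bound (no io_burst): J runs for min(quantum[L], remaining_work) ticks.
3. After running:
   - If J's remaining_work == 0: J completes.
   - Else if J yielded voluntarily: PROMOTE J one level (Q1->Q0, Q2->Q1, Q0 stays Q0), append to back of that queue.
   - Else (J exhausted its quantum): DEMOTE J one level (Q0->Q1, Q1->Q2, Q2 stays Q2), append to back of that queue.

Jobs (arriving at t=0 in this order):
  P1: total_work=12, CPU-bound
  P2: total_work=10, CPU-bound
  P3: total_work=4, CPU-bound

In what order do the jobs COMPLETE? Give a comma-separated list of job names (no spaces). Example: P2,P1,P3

t=0-3: P1@Q0 runs 3, rem=9, quantum used, demote→Q1. Q0=[P2,P3] Q1=[P1] Q2=[]
t=3-6: P2@Q0 runs 3, rem=7, quantum used, demote→Q1. Q0=[P3] Q1=[P1,P2] Q2=[]
t=6-9: P3@Q0 runs 3, rem=1, quantum used, demote→Q1. Q0=[] Q1=[P1,P2,P3] Q2=[]
t=9-13: P1@Q1 runs 4, rem=5, quantum used, demote→Q2. Q0=[] Q1=[P2,P3] Q2=[P1]
t=13-17: P2@Q1 runs 4, rem=3, quantum used, demote→Q2. Q0=[] Q1=[P3] Q2=[P1,P2]
t=17-18: P3@Q1 runs 1, rem=0, completes. Q0=[] Q1=[] Q2=[P1,P2]
t=18-23: P1@Q2 runs 5, rem=0, completes. Q0=[] Q1=[] Q2=[P2]
t=23-26: P2@Q2 runs 3, rem=0, completes. Q0=[] Q1=[] Q2=[]

Answer: P3,P1,P2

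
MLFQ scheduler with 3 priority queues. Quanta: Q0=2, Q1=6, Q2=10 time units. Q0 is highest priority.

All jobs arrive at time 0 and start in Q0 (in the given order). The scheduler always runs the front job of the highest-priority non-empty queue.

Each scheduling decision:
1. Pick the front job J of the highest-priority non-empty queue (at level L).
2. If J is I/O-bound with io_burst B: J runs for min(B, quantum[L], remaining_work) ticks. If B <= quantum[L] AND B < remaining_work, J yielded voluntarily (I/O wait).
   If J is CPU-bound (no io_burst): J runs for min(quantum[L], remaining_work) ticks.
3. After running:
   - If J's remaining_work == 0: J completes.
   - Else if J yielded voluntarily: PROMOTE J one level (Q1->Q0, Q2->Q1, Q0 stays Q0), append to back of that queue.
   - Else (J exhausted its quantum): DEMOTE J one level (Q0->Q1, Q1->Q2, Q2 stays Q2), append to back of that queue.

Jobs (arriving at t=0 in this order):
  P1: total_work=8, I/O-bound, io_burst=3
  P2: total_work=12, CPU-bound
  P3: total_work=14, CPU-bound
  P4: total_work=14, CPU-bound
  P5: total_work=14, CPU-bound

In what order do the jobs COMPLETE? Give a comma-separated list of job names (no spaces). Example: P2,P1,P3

t=0-2: P1@Q0 runs 2, rem=6, quantum used, demote→Q1. Q0=[P2,P3,P4,P5] Q1=[P1] Q2=[]
t=2-4: P2@Q0 runs 2, rem=10, quantum used, demote→Q1. Q0=[P3,P4,P5] Q1=[P1,P2] Q2=[]
t=4-6: P3@Q0 runs 2, rem=12, quantum used, demote→Q1. Q0=[P4,P5] Q1=[P1,P2,P3] Q2=[]
t=6-8: P4@Q0 runs 2, rem=12, quantum used, demote→Q1. Q0=[P5] Q1=[P1,P2,P3,P4] Q2=[]
t=8-10: P5@Q0 runs 2, rem=12, quantum used, demote→Q1. Q0=[] Q1=[P1,P2,P3,P4,P5] Q2=[]
t=10-13: P1@Q1 runs 3, rem=3, I/O yield, promote→Q0. Q0=[P1] Q1=[P2,P3,P4,P5] Q2=[]
t=13-15: P1@Q0 runs 2, rem=1, quantum used, demote→Q1. Q0=[] Q1=[P2,P3,P4,P5,P1] Q2=[]
t=15-21: P2@Q1 runs 6, rem=4, quantum used, demote→Q2. Q0=[] Q1=[P3,P4,P5,P1] Q2=[P2]
t=21-27: P3@Q1 runs 6, rem=6, quantum used, demote→Q2. Q0=[] Q1=[P4,P5,P1] Q2=[P2,P3]
t=27-33: P4@Q1 runs 6, rem=6, quantum used, demote→Q2. Q0=[] Q1=[P5,P1] Q2=[P2,P3,P4]
t=33-39: P5@Q1 runs 6, rem=6, quantum used, demote→Q2. Q0=[] Q1=[P1] Q2=[P2,P3,P4,P5]
t=39-40: P1@Q1 runs 1, rem=0, completes. Q0=[] Q1=[] Q2=[P2,P3,P4,P5]
t=40-44: P2@Q2 runs 4, rem=0, completes. Q0=[] Q1=[] Q2=[P3,P4,P5]
t=44-50: P3@Q2 runs 6, rem=0, completes. Q0=[] Q1=[] Q2=[P4,P5]
t=50-56: P4@Q2 runs 6, rem=0, completes. Q0=[] Q1=[] Q2=[P5]
t=56-62: P5@Q2 runs 6, rem=0, completes. Q0=[] Q1=[] Q2=[]

Answer: P1,P2,P3,P4,P5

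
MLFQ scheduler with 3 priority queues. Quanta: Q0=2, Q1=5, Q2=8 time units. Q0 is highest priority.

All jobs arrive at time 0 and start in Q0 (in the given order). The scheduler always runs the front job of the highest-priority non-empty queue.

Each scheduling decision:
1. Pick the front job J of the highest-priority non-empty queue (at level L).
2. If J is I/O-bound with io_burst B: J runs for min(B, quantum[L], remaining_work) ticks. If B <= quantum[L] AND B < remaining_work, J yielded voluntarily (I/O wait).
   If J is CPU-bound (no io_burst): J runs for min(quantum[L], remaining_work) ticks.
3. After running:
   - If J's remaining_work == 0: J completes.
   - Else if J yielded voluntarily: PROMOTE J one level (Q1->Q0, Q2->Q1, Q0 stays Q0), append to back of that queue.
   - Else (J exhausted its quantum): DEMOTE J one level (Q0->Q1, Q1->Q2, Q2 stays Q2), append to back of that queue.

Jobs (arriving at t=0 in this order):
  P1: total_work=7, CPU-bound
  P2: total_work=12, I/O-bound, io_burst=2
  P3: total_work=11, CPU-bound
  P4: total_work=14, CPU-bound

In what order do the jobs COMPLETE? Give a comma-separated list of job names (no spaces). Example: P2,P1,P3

Answer: P2,P1,P3,P4

Derivation:
t=0-2: P1@Q0 runs 2, rem=5, quantum used, demote→Q1. Q0=[P2,P3,P4] Q1=[P1] Q2=[]
t=2-4: P2@Q0 runs 2, rem=10, I/O yield, promote→Q0. Q0=[P3,P4,P2] Q1=[P1] Q2=[]
t=4-6: P3@Q0 runs 2, rem=9, quantum used, demote→Q1. Q0=[P4,P2] Q1=[P1,P3] Q2=[]
t=6-8: P4@Q0 runs 2, rem=12, quantum used, demote→Q1. Q0=[P2] Q1=[P1,P3,P4] Q2=[]
t=8-10: P2@Q0 runs 2, rem=8, I/O yield, promote→Q0. Q0=[P2] Q1=[P1,P3,P4] Q2=[]
t=10-12: P2@Q0 runs 2, rem=6, I/O yield, promote→Q0. Q0=[P2] Q1=[P1,P3,P4] Q2=[]
t=12-14: P2@Q0 runs 2, rem=4, I/O yield, promote→Q0. Q0=[P2] Q1=[P1,P3,P4] Q2=[]
t=14-16: P2@Q0 runs 2, rem=2, I/O yield, promote→Q0. Q0=[P2] Q1=[P1,P3,P4] Q2=[]
t=16-18: P2@Q0 runs 2, rem=0, completes. Q0=[] Q1=[P1,P3,P4] Q2=[]
t=18-23: P1@Q1 runs 5, rem=0, completes. Q0=[] Q1=[P3,P4] Q2=[]
t=23-28: P3@Q1 runs 5, rem=4, quantum used, demote→Q2. Q0=[] Q1=[P4] Q2=[P3]
t=28-33: P4@Q1 runs 5, rem=7, quantum used, demote→Q2. Q0=[] Q1=[] Q2=[P3,P4]
t=33-37: P3@Q2 runs 4, rem=0, completes. Q0=[] Q1=[] Q2=[P4]
t=37-44: P4@Q2 runs 7, rem=0, completes. Q0=[] Q1=[] Q2=[]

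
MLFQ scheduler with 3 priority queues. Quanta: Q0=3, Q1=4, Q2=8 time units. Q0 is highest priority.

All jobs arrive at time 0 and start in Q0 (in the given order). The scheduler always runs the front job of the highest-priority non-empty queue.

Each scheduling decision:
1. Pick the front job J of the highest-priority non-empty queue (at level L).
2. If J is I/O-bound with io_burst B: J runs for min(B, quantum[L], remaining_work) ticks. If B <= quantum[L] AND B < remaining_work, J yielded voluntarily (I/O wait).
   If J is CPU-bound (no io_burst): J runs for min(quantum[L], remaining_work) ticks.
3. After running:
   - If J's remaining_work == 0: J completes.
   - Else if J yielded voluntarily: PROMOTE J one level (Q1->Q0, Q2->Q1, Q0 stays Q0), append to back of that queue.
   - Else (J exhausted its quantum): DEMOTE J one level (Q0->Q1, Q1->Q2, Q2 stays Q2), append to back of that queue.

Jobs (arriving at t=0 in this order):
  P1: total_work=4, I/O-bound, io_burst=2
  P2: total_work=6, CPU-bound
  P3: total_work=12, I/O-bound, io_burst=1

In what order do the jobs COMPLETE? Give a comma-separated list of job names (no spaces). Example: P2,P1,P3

t=0-2: P1@Q0 runs 2, rem=2, I/O yield, promote→Q0. Q0=[P2,P3,P1] Q1=[] Q2=[]
t=2-5: P2@Q0 runs 3, rem=3, quantum used, demote→Q1. Q0=[P3,P1] Q1=[P2] Q2=[]
t=5-6: P3@Q0 runs 1, rem=11, I/O yield, promote→Q0. Q0=[P1,P3] Q1=[P2] Q2=[]
t=6-8: P1@Q0 runs 2, rem=0, completes. Q0=[P3] Q1=[P2] Q2=[]
t=8-9: P3@Q0 runs 1, rem=10, I/O yield, promote→Q0. Q0=[P3] Q1=[P2] Q2=[]
t=9-10: P3@Q0 runs 1, rem=9, I/O yield, promote→Q0. Q0=[P3] Q1=[P2] Q2=[]
t=10-11: P3@Q0 runs 1, rem=8, I/O yield, promote→Q0. Q0=[P3] Q1=[P2] Q2=[]
t=11-12: P3@Q0 runs 1, rem=7, I/O yield, promote→Q0. Q0=[P3] Q1=[P2] Q2=[]
t=12-13: P3@Q0 runs 1, rem=6, I/O yield, promote→Q0. Q0=[P3] Q1=[P2] Q2=[]
t=13-14: P3@Q0 runs 1, rem=5, I/O yield, promote→Q0. Q0=[P3] Q1=[P2] Q2=[]
t=14-15: P3@Q0 runs 1, rem=4, I/O yield, promote→Q0. Q0=[P3] Q1=[P2] Q2=[]
t=15-16: P3@Q0 runs 1, rem=3, I/O yield, promote→Q0. Q0=[P3] Q1=[P2] Q2=[]
t=16-17: P3@Q0 runs 1, rem=2, I/O yield, promote→Q0. Q0=[P3] Q1=[P2] Q2=[]
t=17-18: P3@Q0 runs 1, rem=1, I/O yield, promote→Q0. Q0=[P3] Q1=[P2] Q2=[]
t=18-19: P3@Q0 runs 1, rem=0, completes. Q0=[] Q1=[P2] Q2=[]
t=19-22: P2@Q1 runs 3, rem=0, completes. Q0=[] Q1=[] Q2=[]

Answer: P1,P3,P2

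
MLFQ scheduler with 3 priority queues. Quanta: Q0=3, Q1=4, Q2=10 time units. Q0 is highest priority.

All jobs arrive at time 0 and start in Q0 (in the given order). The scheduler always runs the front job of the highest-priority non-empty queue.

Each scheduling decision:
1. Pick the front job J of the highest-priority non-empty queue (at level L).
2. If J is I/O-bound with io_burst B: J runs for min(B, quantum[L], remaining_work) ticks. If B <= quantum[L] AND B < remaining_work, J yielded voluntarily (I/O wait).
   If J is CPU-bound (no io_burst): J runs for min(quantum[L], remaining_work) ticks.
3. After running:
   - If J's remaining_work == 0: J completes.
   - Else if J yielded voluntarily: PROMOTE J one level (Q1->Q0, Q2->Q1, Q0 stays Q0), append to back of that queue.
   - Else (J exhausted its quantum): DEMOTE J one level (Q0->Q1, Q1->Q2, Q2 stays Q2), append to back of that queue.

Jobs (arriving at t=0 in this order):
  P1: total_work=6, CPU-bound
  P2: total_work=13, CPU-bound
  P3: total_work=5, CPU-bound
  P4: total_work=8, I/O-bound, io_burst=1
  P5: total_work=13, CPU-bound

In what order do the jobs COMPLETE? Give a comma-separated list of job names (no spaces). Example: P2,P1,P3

t=0-3: P1@Q0 runs 3, rem=3, quantum used, demote→Q1. Q0=[P2,P3,P4,P5] Q1=[P1] Q2=[]
t=3-6: P2@Q0 runs 3, rem=10, quantum used, demote→Q1. Q0=[P3,P4,P5] Q1=[P1,P2] Q2=[]
t=6-9: P3@Q0 runs 3, rem=2, quantum used, demote→Q1. Q0=[P4,P5] Q1=[P1,P2,P3] Q2=[]
t=9-10: P4@Q0 runs 1, rem=7, I/O yield, promote→Q0. Q0=[P5,P4] Q1=[P1,P2,P3] Q2=[]
t=10-13: P5@Q0 runs 3, rem=10, quantum used, demote→Q1. Q0=[P4] Q1=[P1,P2,P3,P5] Q2=[]
t=13-14: P4@Q0 runs 1, rem=6, I/O yield, promote→Q0. Q0=[P4] Q1=[P1,P2,P3,P5] Q2=[]
t=14-15: P4@Q0 runs 1, rem=5, I/O yield, promote→Q0. Q0=[P4] Q1=[P1,P2,P3,P5] Q2=[]
t=15-16: P4@Q0 runs 1, rem=4, I/O yield, promote→Q0. Q0=[P4] Q1=[P1,P2,P3,P5] Q2=[]
t=16-17: P4@Q0 runs 1, rem=3, I/O yield, promote→Q0. Q0=[P4] Q1=[P1,P2,P3,P5] Q2=[]
t=17-18: P4@Q0 runs 1, rem=2, I/O yield, promote→Q0. Q0=[P4] Q1=[P1,P2,P3,P5] Q2=[]
t=18-19: P4@Q0 runs 1, rem=1, I/O yield, promote→Q0. Q0=[P4] Q1=[P1,P2,P3,P5] Q2=[]
t=19-20: P4@Q0 runs 1, rem=0, completes. Q0=[] Q1=[P1,P2,P3,P5] Q2=[]
t=20-23: P1@Q1 runs 3, rem=0, completes. Q0=[] Q1=[P2,P3,P5] Q2=[]
t=23-27: P2@Q1 runs 4, rem=6, quantum used, demote→Q2. Q0=[] Q1=[P3,P5] Q2=[P2]
t=27-29: P3@Q1 runs 2, rem=0, completes. Q0=[] Q1=[P5] Q2=[P2]
t=29-33: P5@Q1 runs 4, rem=6, quantum used, demote→Q2. Q0=[] Q1=[] Q2=[P2,P5]
t=33-39: P2@Q2 runs 6, rem=0, completes. Q0=[] Q1=[] Q2=[P5]
t=39-45: P5@Q2 runs 6, rem=0, completes. Q0=[] Q1=[] Q2=[]

Answer: P4,P1,P3,P2,P5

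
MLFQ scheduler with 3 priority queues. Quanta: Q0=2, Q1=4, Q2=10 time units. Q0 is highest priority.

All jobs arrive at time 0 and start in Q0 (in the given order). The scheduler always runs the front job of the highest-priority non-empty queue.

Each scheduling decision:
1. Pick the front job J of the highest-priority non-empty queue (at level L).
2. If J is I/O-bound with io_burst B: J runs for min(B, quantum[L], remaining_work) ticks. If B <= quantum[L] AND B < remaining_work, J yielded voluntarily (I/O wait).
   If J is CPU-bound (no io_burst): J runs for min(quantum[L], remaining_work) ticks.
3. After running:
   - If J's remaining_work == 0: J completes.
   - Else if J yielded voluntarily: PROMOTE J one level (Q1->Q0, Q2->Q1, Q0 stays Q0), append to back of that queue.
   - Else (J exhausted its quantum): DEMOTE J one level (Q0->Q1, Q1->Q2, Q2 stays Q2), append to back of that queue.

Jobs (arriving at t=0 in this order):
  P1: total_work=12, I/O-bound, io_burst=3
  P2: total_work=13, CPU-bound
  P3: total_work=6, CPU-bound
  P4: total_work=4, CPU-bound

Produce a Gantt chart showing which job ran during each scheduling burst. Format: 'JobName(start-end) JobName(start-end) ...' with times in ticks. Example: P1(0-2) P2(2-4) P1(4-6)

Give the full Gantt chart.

t=0-2: P1@Q0 runs 2, rem=10, quantum used, demote→Q1. Q0=[P2,P3,P4] Q1=[P1] Q2=[]
t=2-4: P2@Q0 runs 2, rem=11, quantum used, demote→Q1. Q0=[P3,P4] Q1=[P1,P2] Q2=[]
t=4-6: P3@Q0 runs 2, rem=4, quantum used, demote→Q1. Q0=[P4] Q1=[P1,P2,P3] Q2=[]
t=6-8: P4@Q0 runs 2, rem=2, quantum used, demote→Q1. Q0=[] Q1=[P1,P2,P3,P4] Q2=[]
t=8-11: P1@Q1 runs 3, rem=7, I/O yield, promote→Q0. Q0=[P1] Q1=[P2,P3,P4] Q2=[]
t=11-13: P1@Q0 runs 2, rem=5, quantum used, demote→Q1. Q0=[] Q1=[P2,P3,P4,P1] Q2=[]
t=13-17: P2@Q1 runs 4, rem=7, quantum used, demote→Q2. Q0=[] Q1=[P3,P4,P1] Q2=[P2]
t=17-21: P3@Q1 runs 4, rem=0, completes. Q0=[] Q1=[P4,P1] Q2=[P2]
t=21-23: P4@Q1 runs 2, rem=0, completes. Q0=[] Q1=[P1] Q2=[P2]
t=23-26: P1@Q1 runs 3, rem=2, I/O yield, promote→Q0. Q0=[P1] Q1=[] Q2=[P2]
t=26-28: P1@Q0 runs 2, rem=0, completes. Q0=[] Q1=[] Q2=[P2]
t=28-35: P2@Q2 runs 7, rem=0, completes. Q0=[] Q1=[] Q2=[]

Answer: P1(0-2) P2(2-4) P3(4-6) P4(6-8) P1(8-11) P1(11-13) P2(13-17) P3(17-21) P4(21-23) P1(23-26) P1(26-28) P2(28-35)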